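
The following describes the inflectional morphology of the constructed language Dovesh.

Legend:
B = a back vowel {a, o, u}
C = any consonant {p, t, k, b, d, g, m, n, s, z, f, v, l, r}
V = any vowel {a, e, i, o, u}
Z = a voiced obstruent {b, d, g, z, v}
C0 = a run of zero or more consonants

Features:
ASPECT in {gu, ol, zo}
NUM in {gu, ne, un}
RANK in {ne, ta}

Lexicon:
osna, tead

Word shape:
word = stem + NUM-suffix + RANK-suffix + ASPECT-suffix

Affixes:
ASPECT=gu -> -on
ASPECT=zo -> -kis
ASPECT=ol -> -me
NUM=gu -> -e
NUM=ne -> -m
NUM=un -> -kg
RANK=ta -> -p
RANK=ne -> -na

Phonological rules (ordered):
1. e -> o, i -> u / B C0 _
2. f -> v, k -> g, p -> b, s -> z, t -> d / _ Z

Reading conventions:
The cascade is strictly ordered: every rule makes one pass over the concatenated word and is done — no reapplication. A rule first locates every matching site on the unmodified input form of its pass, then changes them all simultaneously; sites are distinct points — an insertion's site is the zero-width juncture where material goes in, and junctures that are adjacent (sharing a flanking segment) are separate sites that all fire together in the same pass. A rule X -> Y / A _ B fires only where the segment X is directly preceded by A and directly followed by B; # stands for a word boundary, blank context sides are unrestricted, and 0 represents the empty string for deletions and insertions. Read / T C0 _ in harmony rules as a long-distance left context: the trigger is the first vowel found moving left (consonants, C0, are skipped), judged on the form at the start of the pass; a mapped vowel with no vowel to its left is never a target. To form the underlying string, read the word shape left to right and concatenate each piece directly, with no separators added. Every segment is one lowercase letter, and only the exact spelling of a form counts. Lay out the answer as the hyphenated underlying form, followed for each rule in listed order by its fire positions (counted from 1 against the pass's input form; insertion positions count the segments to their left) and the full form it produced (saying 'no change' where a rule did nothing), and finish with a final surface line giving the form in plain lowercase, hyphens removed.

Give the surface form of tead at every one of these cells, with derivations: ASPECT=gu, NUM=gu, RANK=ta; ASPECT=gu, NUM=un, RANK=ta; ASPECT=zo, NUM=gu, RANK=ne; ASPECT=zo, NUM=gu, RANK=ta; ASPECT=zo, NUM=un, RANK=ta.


cell ASPECT=gu, NUM=gu, RANK=ta:
underlying: tead-e-p-on
1. e -> o, i -> u / B C0 _: fires at position(s) 5: teadopon
2. f -> v, k -> g, p -> b, s -> z, t -> d / _ Z: no change
surface: teadopon

cell ASPECT=gu, NUM=un, RANK=ta:
underlying: tead-kg-p-on
1. e -> o, i -> u / B C0 _: no change
2. f -> v, k -> g, p -> b, s -> z, t -> d / _ Z: fires at position(s) 5: teadggpon
surface: teadggpon

cell ASPECT=zo, NUM=gu, RANK=ne:
underlying: tead-e-na-kis
1. e -> o, i -> u / B C0 _: fires at position(s) 5, 9: teadonakus
2. f -> v, k -> g, p -> b, s -> z, t -> d / _ Z: no change
surface: teadonakus

cell ASPECT=zo, NUM=gu, RANK=ta:
underlying: tead-e-p-kis
1. e -> o, i -> u / B C0 _: fires at position(s) 5: teadopkis
2. f -> v, k -> g, p -> b, s -> z, t -> d / _ Z: no change
surface: teadopkis

cell ASPECT=zo, NUM=un, RANK=ta:
underlying: tead-kg-p-kis
1. e -> o, i -> u / B C0 _: fires at position(s) 9: teadkgpkus
2. f -> v, k -> g, p -> b, s -> z, t -> d / _ Z: fires at position(s) 5: teadggpkus
surface: teadggpkus


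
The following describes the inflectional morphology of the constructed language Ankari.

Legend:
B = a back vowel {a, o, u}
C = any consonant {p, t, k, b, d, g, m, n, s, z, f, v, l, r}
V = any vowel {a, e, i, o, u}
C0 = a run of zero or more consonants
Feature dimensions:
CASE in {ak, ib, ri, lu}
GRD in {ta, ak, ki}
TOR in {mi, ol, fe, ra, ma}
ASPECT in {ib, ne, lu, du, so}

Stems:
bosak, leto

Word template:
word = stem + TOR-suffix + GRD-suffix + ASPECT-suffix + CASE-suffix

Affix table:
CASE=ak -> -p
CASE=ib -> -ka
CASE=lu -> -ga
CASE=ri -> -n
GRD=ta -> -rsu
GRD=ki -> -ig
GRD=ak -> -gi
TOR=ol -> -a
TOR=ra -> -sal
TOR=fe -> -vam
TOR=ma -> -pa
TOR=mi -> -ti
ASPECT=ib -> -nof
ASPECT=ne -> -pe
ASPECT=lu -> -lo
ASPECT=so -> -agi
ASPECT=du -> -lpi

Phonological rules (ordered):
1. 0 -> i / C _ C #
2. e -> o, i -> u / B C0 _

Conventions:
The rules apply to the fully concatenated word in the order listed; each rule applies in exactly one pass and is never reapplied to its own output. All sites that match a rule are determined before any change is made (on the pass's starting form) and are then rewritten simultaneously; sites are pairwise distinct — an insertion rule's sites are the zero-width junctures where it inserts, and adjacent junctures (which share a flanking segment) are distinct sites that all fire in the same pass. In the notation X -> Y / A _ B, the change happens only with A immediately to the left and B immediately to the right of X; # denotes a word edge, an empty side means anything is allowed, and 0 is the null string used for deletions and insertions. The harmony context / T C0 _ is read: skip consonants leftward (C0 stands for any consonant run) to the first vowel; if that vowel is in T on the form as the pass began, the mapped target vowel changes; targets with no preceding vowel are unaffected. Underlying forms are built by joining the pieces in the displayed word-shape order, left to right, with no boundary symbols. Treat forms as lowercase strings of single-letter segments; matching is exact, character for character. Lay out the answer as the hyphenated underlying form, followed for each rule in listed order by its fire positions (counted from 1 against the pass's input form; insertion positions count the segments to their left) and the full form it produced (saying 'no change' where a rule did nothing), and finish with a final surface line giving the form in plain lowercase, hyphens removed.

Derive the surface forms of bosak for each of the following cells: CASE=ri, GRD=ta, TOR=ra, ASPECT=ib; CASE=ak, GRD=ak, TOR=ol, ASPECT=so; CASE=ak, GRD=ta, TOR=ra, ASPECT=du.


cell CASE=ri, GRD=ta, TOR=ra, ASPECT=ib:
underlying: bosak-sal-rsu-nof-n
1. 0 -> i / C _ C #: inserts after position(s) 14: bosaksalrsunofin
2. e -> o, i -> u / B C0 _: fires at position(s) 15: bosaksalrsunofun
surface: bosaksalrsunofun

cell CASE=ak, GRD=ak, TOR=ol, ASPECT=so:
underlying: bosak-a-gi-agi-p
1. 0 -> i / C _ C #: no change
2. e -> o, i -> u / B C0 _: fires at position(s) 8, 11: bosakaguagup
surface: bosakaguagup

cell CASE=ak, GRD=ta, TOR=ra, ASPECT=du:
underlying: bosak-sal-rsu-lpi-p
1. 0 -> i / C _ C #: no change
2. e -> o, i -> u / B C0 _: fires at position(s) 14: bosaksalrsulpup
surface: bosaksalrsulpup


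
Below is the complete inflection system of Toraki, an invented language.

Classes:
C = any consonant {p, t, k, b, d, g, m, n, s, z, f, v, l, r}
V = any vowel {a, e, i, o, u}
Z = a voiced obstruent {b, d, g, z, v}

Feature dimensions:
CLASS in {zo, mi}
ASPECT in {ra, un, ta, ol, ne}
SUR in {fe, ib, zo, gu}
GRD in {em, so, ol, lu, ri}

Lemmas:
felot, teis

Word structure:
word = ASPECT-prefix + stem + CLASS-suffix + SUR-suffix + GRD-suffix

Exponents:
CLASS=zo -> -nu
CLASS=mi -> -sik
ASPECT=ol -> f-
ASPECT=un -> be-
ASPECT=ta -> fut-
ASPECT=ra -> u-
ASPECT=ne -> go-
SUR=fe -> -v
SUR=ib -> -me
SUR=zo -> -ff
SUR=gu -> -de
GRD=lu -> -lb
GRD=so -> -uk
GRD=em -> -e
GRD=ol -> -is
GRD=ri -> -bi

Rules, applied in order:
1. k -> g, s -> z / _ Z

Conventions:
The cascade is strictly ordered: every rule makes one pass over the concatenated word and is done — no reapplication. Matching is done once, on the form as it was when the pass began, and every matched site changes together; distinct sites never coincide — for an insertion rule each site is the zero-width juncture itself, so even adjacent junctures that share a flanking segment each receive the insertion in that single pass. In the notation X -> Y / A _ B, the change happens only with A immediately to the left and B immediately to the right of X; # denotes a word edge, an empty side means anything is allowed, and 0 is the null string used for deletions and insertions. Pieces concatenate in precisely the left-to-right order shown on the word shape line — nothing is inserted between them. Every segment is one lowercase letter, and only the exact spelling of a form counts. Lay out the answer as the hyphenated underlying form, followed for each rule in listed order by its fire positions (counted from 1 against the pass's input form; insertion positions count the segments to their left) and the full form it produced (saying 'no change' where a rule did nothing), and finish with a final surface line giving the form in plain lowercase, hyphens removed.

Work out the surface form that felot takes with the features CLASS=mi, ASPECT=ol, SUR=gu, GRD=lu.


underlying: f-felot-sik-de-lb
1. k -> g, s -> z / _ Z: fires at position(s) 9: ffelotsigdelb
surface: ffelotsigdelb


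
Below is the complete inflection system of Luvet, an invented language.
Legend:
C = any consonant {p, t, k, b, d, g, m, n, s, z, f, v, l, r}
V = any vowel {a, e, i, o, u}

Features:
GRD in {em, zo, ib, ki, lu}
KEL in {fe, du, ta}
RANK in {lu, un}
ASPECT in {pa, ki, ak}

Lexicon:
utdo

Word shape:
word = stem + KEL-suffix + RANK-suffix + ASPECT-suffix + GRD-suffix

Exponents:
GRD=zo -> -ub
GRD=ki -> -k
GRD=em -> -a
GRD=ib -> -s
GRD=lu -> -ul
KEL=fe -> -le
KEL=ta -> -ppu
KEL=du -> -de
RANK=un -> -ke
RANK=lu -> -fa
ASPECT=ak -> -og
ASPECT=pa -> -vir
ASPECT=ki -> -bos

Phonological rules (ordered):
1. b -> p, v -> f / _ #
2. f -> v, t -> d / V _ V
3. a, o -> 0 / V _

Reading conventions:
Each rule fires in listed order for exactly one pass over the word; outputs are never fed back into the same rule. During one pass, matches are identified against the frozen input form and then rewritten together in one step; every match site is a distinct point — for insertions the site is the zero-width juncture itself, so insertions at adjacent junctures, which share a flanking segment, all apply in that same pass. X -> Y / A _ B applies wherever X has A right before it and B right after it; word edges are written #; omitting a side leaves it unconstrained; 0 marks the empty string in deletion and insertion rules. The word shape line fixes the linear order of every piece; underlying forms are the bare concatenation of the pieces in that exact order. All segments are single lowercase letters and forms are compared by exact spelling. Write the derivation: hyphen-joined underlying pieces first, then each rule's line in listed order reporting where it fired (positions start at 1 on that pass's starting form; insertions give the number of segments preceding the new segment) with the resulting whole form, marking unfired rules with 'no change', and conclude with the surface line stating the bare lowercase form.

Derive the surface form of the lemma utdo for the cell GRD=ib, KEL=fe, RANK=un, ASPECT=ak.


underlying: utdo-le-ke-og-s
1. b -> p, v -> f / _ #: no change
2. f -> v, t -> d / V _ V: no change
3. a, o -> 0 / V _: fires at position(s) 9: utdolekegs
surface: utdolekegs


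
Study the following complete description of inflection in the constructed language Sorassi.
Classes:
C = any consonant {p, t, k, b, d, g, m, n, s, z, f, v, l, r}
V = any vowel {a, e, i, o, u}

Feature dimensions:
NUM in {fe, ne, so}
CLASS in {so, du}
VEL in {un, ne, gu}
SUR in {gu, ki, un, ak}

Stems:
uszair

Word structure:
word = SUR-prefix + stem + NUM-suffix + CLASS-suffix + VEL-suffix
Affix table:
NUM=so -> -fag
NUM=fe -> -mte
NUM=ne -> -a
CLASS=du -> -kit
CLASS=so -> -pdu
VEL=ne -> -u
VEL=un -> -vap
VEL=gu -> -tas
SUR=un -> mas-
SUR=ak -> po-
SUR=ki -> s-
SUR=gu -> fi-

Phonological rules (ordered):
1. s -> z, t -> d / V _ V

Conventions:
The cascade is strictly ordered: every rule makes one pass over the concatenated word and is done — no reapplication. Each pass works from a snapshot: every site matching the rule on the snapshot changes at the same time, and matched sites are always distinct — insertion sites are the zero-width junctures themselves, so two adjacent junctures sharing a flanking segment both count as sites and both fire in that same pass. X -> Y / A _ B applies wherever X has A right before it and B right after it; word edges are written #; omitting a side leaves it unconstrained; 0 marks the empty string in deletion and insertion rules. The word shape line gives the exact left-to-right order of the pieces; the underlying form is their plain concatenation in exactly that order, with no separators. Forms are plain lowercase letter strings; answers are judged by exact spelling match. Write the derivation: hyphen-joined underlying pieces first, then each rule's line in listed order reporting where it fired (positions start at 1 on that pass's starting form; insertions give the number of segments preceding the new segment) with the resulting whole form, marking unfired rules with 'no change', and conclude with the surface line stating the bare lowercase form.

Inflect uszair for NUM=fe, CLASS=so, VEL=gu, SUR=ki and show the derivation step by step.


underlying: s-uszair-mte-pdu-tas
1. s -> z, t -> d / V _ V: fires at position(s) 14: suszairmtepdudas
surface: suszairmtepdudas


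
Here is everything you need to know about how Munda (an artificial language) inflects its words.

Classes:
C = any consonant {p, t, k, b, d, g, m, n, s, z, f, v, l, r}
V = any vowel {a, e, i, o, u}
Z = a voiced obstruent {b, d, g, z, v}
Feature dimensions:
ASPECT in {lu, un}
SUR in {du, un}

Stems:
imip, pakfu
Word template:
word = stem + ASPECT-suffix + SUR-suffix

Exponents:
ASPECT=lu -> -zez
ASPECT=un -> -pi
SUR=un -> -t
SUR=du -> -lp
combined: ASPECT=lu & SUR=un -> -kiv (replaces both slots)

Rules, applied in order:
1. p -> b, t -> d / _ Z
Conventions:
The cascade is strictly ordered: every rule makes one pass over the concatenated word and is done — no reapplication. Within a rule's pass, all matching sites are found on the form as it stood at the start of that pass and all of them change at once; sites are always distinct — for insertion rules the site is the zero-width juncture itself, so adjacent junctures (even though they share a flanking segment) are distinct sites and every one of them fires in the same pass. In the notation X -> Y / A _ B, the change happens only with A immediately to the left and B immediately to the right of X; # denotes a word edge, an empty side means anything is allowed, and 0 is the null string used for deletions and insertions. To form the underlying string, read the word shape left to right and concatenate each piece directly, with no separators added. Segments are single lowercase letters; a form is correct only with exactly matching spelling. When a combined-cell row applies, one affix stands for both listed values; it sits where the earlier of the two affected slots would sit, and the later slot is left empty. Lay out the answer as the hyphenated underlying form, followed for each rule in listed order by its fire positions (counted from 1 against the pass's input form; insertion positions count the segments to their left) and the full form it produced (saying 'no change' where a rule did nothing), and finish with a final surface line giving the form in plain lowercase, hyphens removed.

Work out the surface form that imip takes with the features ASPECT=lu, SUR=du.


underlying: imip-zez-lp
1. p -> b, t -> d / _ Z: fires at position(s) 4: imibzezlp
surface: imibzezlp


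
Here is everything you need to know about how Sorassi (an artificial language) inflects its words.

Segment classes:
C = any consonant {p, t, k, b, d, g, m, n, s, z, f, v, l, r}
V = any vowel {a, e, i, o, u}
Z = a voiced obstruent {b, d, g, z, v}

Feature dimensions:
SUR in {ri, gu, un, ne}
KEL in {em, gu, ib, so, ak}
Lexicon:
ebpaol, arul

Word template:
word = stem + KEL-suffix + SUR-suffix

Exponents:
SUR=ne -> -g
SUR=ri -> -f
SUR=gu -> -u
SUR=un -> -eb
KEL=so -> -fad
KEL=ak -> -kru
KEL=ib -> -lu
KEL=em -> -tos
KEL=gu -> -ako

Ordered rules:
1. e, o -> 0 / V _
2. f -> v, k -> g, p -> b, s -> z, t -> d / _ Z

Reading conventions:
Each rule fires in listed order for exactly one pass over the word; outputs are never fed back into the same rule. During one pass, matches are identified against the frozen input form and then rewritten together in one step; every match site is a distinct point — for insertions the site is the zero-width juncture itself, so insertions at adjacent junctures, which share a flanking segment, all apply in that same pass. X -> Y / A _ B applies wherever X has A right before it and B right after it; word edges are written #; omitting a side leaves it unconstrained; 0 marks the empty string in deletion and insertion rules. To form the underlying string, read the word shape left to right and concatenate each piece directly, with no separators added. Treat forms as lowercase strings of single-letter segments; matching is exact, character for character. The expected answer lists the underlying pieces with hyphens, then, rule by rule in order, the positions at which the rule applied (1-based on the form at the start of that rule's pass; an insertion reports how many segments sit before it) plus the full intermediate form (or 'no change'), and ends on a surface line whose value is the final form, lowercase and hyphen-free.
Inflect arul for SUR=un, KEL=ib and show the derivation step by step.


underlying: arul-lu-eb
1. e, o -> 0 / V _: fires at position(s) 7: arullub
2. f -> v, k -> g, p -> b, s -> z, t -> d / _ Z: no change
surface: arullub


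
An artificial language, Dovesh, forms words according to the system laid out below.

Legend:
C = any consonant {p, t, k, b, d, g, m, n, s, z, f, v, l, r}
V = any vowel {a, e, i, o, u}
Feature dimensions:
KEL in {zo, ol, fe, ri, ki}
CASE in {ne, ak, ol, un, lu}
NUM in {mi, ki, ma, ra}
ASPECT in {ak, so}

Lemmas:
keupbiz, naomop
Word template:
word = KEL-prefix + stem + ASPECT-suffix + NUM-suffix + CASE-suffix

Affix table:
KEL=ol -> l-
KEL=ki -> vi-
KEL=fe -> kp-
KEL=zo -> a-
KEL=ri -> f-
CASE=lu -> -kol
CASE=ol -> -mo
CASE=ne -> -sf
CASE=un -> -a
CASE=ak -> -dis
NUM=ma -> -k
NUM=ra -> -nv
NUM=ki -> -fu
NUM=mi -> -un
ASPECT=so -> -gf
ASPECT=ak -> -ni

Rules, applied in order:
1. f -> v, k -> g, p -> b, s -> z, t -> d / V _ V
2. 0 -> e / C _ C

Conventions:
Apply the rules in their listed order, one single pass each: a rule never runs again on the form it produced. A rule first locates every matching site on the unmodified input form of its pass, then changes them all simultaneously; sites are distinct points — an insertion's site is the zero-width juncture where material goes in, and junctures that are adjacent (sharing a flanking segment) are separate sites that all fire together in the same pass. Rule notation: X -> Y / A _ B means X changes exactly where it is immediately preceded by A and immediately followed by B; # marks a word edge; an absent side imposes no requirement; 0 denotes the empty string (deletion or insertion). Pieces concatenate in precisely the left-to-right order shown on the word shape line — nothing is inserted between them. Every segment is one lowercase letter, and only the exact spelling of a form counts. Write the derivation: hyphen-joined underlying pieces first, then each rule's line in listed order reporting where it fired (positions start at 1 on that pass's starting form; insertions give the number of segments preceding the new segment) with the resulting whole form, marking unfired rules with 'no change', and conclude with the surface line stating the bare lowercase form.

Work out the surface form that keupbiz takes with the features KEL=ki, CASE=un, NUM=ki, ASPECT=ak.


underlying: vi-keupbiz-ni-fu-a
1. f -> v, k -> g, p -> b, s -> z, t -> d / V _ V: fires at position(s) 3, 12: vigeupbiznivua
2. 0 -> e / C _ C: inserts after position(s) 6, 9: vigeupebizenivua
surface: vigeupebizenivua


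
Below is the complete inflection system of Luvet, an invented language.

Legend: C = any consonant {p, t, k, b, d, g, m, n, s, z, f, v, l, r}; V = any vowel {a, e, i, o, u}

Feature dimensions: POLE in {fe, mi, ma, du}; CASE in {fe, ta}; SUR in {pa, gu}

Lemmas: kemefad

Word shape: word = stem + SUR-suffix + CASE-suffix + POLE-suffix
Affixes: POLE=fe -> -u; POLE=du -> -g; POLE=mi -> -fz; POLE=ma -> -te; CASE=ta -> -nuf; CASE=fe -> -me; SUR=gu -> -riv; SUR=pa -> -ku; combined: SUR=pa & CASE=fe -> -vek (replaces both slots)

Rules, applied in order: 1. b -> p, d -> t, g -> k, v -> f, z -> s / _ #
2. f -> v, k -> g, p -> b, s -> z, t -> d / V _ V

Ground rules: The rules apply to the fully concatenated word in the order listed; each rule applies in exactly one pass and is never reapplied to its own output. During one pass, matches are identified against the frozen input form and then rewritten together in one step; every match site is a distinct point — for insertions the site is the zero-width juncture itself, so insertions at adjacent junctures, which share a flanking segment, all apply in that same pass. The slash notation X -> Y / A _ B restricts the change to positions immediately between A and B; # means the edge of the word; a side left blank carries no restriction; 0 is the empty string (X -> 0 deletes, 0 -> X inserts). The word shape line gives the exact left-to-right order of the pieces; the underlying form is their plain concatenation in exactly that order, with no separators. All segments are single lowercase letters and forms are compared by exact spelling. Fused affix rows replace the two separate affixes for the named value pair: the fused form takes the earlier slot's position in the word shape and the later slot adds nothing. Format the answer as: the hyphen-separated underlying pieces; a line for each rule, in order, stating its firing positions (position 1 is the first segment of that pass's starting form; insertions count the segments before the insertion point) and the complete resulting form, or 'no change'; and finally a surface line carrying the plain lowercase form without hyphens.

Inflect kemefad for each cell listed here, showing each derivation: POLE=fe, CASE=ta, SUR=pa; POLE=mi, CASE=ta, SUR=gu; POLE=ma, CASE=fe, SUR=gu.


cell POLE=fe, CASE=ta, SUR=pa:
underlying: kemefad-ku-nuf-u
1. b -> p, d -> t, g -> k, v -> f, z -> s / _ #: no change
2. f -> v, k -> g, p -> b, s -> z, t -> d / V _ V: fires at position(s) 5, 12: kemevadkunuvu
surface: kemevadkunuvu

cell POLE=mi, CASE=ta, SUR=gu:
underlying: kemefad-riv-nuf-fz
1. b -> p, d -> t, g -> k, v -> f, z -> s / _ #: fires at position(s) 15: kemefadrivnuffs
2. f -> v, k -> g, p -> b, s -> z, t -> d / V _ V: fires at position(s) 5: kemevadrivnuffs
surface: kemevadrivnuffs

cell POLE=ma, CASE=fe, SUR=gu:
underlying: kemefad-riv-me-te
1. b -> p, d -> t, g -> k, v -> f, z -> s / _ #: no change
2. f -> v, k -> g, p -> b, s -> z, t -> d / V _ V: fires at position(s) 5, 13: kemevadrivmede
surface: kemevadrivmede


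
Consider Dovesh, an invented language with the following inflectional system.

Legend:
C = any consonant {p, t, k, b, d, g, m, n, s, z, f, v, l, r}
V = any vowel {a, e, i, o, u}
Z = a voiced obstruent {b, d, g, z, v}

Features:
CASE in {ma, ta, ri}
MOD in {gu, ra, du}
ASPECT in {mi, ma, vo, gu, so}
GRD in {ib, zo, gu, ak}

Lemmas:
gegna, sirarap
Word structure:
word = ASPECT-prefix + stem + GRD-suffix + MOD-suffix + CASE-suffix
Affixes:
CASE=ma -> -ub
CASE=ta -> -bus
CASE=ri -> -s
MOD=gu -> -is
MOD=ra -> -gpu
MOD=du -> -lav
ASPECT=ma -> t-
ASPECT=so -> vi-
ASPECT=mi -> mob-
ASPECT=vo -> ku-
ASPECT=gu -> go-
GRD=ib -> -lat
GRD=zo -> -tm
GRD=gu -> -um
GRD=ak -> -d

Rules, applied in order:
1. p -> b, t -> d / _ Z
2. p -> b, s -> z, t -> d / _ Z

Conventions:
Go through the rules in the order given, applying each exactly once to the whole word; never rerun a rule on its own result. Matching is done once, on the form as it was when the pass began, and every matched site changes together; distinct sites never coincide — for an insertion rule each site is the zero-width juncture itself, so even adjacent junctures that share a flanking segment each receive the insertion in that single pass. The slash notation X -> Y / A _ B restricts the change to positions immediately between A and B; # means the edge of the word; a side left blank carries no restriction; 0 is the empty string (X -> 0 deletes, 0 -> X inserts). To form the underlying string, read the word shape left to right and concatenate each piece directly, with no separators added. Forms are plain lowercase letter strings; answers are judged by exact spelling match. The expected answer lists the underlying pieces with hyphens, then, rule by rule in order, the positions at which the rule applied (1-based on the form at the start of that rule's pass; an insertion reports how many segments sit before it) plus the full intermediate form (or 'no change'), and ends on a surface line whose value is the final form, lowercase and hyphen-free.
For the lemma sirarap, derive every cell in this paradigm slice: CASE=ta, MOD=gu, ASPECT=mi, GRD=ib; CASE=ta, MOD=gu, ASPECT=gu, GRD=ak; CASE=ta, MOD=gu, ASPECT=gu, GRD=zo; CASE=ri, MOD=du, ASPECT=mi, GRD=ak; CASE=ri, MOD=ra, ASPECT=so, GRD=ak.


cell CASE=ta, MOD=gu, ASPECT=mi, GRD=ib:
underlying: mob-sirarap-lat-is-bus
1. p -> b, t -> d / _ Z: no change
2. p -> b, s -> z, t -> d / _ Z: fires at position(s) 15: mobsiraraplatizbus
surface: mobsiraraplatizbus

cell CASE=ta, MOD=gu, ASPECT=gu, GRD=ak:
underlying: go-sirarap-d-is-bus
1. p -> b, t -> d / _ Z: fires at position(s) 9: gosirarabdisbus
2. p -> b, s -> z, t -> d / _ Z: fires at position(s) 12: gosirarabdizbus
surface: gosirarabdizbus

cell CASE=ta, MOD=gu, ASPECT=gu, GRD=zo:
underlying: go-sirarap-tm-is-bus
1. p -> b, t -> d / _ Z: no change
2. p -> b, s -> z, t -> d / _ Z: fires at position(s) 13: gosiraraptmizbus
surface: gosiraraptmizbus

cell CASE=ri, MOD=du, ASPECT=mi, GRD=ak:
underlying: mob-sirarap-d-lav-s
1. p -> b, t -> d / _ Z: fires at position(s) 10: mobsirarabdlavs
2. p -> b, s -> z, t -> d / _ Z: no change
surface: mobsirarabdlavs

cell CASE=ri, MOD=ra, ASPECT=so, GRD=ak:
underlying: vi-sirarap-d-gpu-s
1. p -> b, t -> d / _ Z: fires at position(s) 9: visirarabdgpus
2. p -> b, s -> z, t -> d / _ Z: no change
surface: visirarabdgpus


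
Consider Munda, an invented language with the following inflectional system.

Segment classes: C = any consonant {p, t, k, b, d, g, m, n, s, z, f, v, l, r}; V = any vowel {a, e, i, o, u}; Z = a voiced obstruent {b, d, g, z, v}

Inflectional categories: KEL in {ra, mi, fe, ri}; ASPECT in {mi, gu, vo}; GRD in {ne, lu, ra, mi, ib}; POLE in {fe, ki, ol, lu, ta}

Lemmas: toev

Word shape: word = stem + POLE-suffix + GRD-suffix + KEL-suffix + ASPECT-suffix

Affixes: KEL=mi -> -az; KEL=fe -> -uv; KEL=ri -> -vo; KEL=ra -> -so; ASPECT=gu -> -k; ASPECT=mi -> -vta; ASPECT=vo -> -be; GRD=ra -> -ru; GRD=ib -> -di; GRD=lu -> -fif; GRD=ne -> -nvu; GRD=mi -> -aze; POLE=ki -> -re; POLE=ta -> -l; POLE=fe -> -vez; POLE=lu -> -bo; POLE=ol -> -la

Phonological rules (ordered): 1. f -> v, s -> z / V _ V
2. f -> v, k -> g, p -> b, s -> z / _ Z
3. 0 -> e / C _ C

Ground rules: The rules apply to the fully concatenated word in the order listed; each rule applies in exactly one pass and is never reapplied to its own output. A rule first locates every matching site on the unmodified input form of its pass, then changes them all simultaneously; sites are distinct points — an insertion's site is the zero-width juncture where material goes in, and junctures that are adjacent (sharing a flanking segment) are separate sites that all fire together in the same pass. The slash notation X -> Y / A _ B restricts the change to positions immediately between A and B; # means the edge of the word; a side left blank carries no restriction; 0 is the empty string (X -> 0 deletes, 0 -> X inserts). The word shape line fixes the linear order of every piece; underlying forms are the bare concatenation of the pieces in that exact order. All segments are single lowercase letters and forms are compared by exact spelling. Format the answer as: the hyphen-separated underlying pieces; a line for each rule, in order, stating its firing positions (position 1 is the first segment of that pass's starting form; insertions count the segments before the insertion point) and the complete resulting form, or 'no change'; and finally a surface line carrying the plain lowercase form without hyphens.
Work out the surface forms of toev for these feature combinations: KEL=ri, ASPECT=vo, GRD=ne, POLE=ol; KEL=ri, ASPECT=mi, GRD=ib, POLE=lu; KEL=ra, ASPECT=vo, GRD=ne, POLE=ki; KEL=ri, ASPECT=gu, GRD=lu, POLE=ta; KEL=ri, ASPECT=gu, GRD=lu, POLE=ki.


cell KEL=ri, ASPECT=vo, GRD=ne, POLE=ol:
underlying: toev-la-nvu-vo-be
1. f -> v, s -> z / V _ V: no change
2. f -> v, k -> g, p -> b, s -> z / _ Z: no change
3. 0 -> e / C _ C: inserts after position(s) 4, 7: toevelanevuvobe
surface: toevelanevuvobe

cell KEL=ri, ASPECT=mi, GRD=ib, POLE=lu:
underlying: toev-bo-di-vo-vta
1. f -> v, s -> z / V _ V: no change
2. f -> v, k -> g, p -> b, s -> z / _ Z: no change
3. 0 -> e / C _ C: inserts after position(s) 4, 11: toevebodivoveta
surface: toevebodivoveta

cell KEL=ra, ASPECT=vo, GRD=ne, POLE=ki:
underlying: toev-re-nvu-so-be
1. f -> v, s -> z / V _ V: fires at position(s) 10: toevrenvuzobe
2. f -> v, k -> g, p -> b, s -> z / _ Z: no change
3. 0 -> e / C _ C: inserts after position(s) 4, 7: toeverenevuzobe
surface: toeverenevuzobe

cell KEL=ri, ASPECT=gu, GRD=lu, POLE=ta:
underlying: toev-l-fif-vo-k
1. f -> v, s -> z / V _ V: no change
2. f -> v, k -> g, p -> b, s -> z / _ Z: fires at position(s) 8: toevlfivvok
3. 0 -> e / C _ C: inserts after position(s) 4, 5, 8: toevelefivevok
surface: toevelefivevok

cell KEL=ri, ASPECT=gu, GRD=lu, POLE=ki:
underlying: toev-re-fif-vo-k
1. f -> v, s -> z / V _ V: fires at position(s) 7: toevrevifvok
2. f -> v, k -> g, p -> b, s -> z / _ Z: fires at position(s) 9: toevrevivvok
3. 0 -> e / C _ C: inserts after position(s) 4, 9: toeverevivevok
surface: toeverevivevok


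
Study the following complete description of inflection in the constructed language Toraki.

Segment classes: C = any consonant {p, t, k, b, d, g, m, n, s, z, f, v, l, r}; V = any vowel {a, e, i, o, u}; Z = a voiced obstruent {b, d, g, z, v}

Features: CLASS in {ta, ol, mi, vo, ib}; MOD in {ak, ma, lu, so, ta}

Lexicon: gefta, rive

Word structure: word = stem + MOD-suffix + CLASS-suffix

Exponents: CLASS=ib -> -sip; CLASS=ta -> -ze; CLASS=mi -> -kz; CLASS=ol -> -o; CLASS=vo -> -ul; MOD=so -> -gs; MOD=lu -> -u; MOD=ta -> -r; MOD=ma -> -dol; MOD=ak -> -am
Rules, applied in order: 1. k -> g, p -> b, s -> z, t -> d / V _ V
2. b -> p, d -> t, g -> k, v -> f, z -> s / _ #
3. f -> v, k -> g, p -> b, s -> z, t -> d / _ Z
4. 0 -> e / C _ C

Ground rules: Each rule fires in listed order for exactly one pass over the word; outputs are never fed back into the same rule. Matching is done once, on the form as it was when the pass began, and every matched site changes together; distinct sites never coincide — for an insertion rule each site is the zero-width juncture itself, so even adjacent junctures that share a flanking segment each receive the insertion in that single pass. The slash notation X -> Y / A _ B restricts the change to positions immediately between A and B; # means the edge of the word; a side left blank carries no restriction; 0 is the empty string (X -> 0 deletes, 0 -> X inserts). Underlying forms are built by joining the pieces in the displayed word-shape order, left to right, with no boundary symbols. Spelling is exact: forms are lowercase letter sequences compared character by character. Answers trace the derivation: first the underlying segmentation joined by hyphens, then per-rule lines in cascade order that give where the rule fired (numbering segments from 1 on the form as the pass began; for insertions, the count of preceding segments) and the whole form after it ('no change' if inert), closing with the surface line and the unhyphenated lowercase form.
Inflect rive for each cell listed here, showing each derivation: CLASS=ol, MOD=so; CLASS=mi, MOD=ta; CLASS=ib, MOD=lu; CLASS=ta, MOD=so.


cell CLASS=ol, MOD=so:
underlying: rive-gs-o
1. k -> g, p -> b, s -> z, t -> d / V _ V: no change
2. b -> p, d -> t, g -> k, v -> f, z -> s / _ #: no change
3. f -> v, k -> g, p -> b, s -> z, t -> d / _ Z: no change
4. 0 -> e / C _ C: inserts after position(s) 5: rivegeso
surface: rivegeso

cell CLASS=mi, MOD=ta:
underlying: rive-r-kz
1. k -> g, p -> b, s -> z, t -> d / V _ V: no change
2. b -> p, d -> t, g -> k, v -> f, z -> s / _ #: fires at position(s) 7: riverks
3. f -> v, k -> g, p -> b, s -> z, t -> d / _ Z: no change
4. 0 -> e / C _ C: inserts after position(s) 5, 6: riverekes
surface: riverekes

cell CLASS=ib, MOD=lu:
underlying: rive-u-sip
1. k -> g, p -> b, s -> z, t -> d / V _ V: fires at position(s) 6: riveuzip
2. b -> p, d -> t, g -> k, v -> f, z -> s / _ #: no change
3. f -> v, k -> g, p -> b, s -> z, t -> d / _ Z: no change
4. 0 -> e / C _ C: no change
surface: riveuzip

cell CLASS=ta, MOD=so:
underlying: rive-gs-ze
1. k -> g, p -> b, s -> z, t -> d / V _ V: no change
2. b -> p, d -> t, g -> k, v -> f, z -> s / _ #: no change
3. f -> v, k -> g, p -> b, s -> z, t -> d / _ Z: fires at position(s) 6: rivegzze
4. 0 -> e / C _ C: inserts after position(s) 5, 6: rivegezeze
surface: rivegezeze


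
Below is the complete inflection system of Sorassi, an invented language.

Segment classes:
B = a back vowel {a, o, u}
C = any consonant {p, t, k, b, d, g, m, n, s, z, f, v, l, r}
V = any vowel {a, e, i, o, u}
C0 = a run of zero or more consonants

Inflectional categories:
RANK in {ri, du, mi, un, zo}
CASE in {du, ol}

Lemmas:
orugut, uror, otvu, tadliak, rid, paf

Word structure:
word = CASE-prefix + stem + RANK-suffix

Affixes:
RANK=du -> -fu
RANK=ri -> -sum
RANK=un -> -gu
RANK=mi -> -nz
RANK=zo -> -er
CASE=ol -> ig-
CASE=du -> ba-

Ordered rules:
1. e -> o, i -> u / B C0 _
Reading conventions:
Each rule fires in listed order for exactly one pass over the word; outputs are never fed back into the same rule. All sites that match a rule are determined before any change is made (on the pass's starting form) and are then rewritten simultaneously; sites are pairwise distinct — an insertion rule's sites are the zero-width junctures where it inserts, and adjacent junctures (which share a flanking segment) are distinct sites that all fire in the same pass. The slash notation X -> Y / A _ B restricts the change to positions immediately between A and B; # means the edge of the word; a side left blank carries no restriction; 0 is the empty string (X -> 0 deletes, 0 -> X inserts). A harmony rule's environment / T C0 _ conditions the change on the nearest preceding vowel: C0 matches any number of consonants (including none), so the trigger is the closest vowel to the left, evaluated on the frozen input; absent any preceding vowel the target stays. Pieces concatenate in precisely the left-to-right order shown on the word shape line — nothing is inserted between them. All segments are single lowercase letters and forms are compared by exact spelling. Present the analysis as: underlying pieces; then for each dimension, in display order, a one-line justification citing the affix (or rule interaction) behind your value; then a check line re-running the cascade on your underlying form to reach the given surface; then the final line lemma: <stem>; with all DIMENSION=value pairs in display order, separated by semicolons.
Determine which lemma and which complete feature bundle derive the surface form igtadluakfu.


underlying: ig-tadliak-fu
RANK=du - signalled by the affix -fu
CASE=ol - signalled by the affix ig-
check: igtadliakfu -> igtadluakfu
lemma: tadliak; RANK=du; CASE=ol


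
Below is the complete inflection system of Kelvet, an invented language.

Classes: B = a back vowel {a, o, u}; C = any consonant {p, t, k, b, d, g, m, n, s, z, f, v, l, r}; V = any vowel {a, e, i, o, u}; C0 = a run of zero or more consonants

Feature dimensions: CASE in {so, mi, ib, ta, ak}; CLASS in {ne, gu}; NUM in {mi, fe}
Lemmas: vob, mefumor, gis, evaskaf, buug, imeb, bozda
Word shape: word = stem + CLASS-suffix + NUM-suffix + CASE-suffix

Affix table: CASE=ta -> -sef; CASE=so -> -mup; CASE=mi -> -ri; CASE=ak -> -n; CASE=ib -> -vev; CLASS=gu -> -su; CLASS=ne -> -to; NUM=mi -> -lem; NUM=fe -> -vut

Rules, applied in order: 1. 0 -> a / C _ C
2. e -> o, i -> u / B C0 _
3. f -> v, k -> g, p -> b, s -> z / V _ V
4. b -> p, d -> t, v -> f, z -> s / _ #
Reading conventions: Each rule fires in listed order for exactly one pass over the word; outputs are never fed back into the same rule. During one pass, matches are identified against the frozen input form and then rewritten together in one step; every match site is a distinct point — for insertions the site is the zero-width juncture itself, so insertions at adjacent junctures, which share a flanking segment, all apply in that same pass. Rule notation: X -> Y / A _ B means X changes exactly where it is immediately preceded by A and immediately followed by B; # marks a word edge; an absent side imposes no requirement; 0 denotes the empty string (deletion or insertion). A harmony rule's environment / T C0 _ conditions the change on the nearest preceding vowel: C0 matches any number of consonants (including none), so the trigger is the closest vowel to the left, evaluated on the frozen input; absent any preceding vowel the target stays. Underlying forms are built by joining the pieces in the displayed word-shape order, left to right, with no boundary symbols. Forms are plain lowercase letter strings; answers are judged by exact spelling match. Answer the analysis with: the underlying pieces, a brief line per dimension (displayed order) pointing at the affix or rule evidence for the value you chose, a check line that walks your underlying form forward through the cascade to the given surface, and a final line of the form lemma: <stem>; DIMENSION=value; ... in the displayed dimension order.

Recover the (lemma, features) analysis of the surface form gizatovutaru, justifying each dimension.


underlying: gis-to-vut-ri
CASE=mi - signalled by the affix -ri
CLASS=ne - signalled by the affix -to
NUM=fe - signalled by the affix -vut
check: gistovutri -> gisatovutari -> gisatovutaru -> gizatovutaru -> gizatovutaru
lemma: gis; CASE=mi; CLASS=ne; NUM=fe


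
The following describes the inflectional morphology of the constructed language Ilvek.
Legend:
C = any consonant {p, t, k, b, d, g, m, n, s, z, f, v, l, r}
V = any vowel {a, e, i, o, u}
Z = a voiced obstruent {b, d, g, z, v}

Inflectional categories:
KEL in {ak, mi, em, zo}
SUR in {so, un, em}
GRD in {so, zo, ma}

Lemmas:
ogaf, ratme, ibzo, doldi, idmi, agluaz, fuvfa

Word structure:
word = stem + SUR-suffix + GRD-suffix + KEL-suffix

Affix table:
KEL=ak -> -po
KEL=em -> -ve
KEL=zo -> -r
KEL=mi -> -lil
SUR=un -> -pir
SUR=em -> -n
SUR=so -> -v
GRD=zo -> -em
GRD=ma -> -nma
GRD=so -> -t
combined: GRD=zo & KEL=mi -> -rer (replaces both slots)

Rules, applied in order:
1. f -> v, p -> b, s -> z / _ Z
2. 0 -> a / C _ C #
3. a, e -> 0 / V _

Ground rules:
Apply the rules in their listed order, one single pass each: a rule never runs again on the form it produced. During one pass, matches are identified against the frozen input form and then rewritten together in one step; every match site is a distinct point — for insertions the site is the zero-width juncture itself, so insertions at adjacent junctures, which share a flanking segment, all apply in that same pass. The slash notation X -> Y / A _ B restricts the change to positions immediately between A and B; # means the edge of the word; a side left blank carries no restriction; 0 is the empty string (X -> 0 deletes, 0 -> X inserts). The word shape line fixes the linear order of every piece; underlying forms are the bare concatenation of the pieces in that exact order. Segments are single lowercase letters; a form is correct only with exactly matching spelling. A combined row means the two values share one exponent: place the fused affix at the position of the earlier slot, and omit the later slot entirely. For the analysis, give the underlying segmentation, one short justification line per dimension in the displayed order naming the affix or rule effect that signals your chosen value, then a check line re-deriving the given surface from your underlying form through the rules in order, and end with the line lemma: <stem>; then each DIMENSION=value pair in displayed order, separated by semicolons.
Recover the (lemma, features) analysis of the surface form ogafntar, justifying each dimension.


underlying: ogaf-n-t-r
KEL=zo - signalled by the affix -r
SUR=em - signalled by the affix -n
GRD=so - signalled by the affix -t
check: ogafntr -> ogafntr -> ogafntar -> ogafntar
lemma: ogaf; KEL=zo; SUR=em; GRD=so
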